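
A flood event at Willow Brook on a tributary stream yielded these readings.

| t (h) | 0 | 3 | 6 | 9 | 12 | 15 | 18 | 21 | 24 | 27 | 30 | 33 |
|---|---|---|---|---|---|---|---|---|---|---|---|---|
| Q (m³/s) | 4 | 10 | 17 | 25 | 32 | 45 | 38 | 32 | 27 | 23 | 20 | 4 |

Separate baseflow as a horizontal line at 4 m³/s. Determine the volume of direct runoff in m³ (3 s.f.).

Direct-runoff ordinates (Q − Q_b): 0.0, 6.0, 13.0, 21.0, 28.0, 41.0, 34.0, 28.0, 23.0, 19.0, 16.0, 0.0 m³/s.
ΣQ_DR = 229.0 m³/s.
With Δt = 3 h = 10800 s, V = ΣQ_DR · Δt = 229.0 × 10800 = 2.47 × 10^6 m³.

V ≈ 2.47 × 10^6 m³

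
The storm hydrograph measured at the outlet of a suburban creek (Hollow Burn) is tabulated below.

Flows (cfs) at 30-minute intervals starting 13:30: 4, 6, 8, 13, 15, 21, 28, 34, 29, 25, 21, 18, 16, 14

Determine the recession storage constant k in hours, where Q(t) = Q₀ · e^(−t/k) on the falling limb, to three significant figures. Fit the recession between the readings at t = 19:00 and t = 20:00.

k ≈ 3.98 h

On the falling limb, Q drops from 18 to 14 cfs between t = 19:00 and t = 20:00 (Δt = 1 h).
k = −Δt / ln(Q₂/Q₁) = −1 / ln(14/18) = 3.98 h.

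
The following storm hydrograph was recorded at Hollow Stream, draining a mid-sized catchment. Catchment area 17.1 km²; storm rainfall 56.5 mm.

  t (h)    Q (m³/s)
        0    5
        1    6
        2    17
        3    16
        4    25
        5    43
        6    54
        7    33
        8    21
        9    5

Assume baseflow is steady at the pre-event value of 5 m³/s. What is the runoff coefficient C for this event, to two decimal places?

ΣQ_DR = 175.0 m³/s; V = ΣQ_DR·Δt = 6.300 × 10^5 m³.
Runoff depth d = V / A = 36.84 mm.
C = d / P = 36.84 / 56.5 = 0.65.

C ≈ 0.65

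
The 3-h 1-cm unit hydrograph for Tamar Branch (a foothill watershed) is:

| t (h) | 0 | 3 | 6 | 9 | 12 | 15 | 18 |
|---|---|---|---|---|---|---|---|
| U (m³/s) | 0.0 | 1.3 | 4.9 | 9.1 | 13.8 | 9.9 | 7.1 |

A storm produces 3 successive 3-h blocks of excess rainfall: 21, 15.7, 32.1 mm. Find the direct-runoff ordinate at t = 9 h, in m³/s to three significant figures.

By discrete convolution, Q_j = Σ (P_i / 10 mm) · U_{j−i}.
At t = 9 h (j=3): Q = (21/10)·9.1 + (15.7/10)·4.9 + (32.1/10)·1.3 = 31.0 m³/s.

Q ≈ 31.0 m³/s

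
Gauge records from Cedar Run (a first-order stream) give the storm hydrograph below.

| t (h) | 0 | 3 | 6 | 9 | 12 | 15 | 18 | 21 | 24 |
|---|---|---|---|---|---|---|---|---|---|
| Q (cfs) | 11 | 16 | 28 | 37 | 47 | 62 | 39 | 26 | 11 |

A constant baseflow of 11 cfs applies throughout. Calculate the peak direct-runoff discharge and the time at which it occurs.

Q_p = 51.0 cfs at t = 15 h

Subtracting baseflow gives direct-runoff ordinates: 0.0, 5.0, 17.0, 26.0, 36.0, 51.0, 28.0, 15.0, 0.0 cfs.
The maximum is 51.0 cfs, occurring at the reading for t = 15 h.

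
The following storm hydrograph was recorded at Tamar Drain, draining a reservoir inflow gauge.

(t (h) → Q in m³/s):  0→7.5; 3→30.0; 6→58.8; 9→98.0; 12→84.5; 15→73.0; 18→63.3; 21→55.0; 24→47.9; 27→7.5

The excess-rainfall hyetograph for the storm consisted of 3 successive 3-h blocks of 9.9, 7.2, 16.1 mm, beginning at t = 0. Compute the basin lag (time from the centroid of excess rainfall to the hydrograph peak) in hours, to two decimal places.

Centroid of excess rainfall: t_c = Σ P_i·t̄_i / ΣP_i = 5.0602 h (block centres at 1.5, 4.5, 7.5 h).
Hydrograph peak occurs at t = 9 h, so basin lag t_L = 9 − 5.0602 = 3.94 h.

t_L ≈ 3.94 h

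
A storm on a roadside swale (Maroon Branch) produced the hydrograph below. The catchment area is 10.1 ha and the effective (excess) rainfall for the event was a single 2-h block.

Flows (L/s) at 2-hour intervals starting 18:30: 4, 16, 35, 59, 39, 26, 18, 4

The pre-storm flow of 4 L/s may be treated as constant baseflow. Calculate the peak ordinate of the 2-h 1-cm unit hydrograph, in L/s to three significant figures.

U_p ≈ 45.7 L/s

Direct runoff: 0.0, 12.0, 31.0, 55.0, 35.0, 22.0, 14.0, 0.0 L/s; ΣQ_DR = 169.0 L/s, peak = 55.0 L/s.
Runoff depth d = ΣQ_DR·Δt / A = 169.0 × 7200 / (10.1 ha) = 12.05 mm.
The 1-cm UH is the DRH scaled by (10 mm)/d, so U_p = 55.0 × 10/12.05 = 45.7 L/s.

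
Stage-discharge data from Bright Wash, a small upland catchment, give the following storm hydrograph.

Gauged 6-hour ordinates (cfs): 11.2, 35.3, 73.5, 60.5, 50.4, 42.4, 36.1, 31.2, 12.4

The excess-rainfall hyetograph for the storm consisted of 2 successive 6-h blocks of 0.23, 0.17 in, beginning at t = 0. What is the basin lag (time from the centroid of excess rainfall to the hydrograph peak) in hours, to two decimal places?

t_L ≈ 6.45 h

Centroid of excess rainfall: t_c = Σ P_i·t̄_i / ΣP_i = 5.5500 h (block centres at 3, 9 h).
Hydrograph peak occurs at t = 12 h, so basin lag t_L = 12 − 5.5500 = 6.45 h.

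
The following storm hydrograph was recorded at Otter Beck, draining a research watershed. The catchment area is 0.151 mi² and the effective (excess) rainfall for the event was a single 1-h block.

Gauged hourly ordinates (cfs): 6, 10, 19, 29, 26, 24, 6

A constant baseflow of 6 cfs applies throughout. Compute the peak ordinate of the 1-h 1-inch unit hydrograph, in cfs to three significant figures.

U_p ≈ 28.7 cfs

Direct runoff: 0.0, 4.0, 13.0, 23.0, 20.0, 18.0, 0.0 cfs; ΣQ_DR = 78.00 cfs, peak = 23.0 cfs.
Runoff depth d = ΣQ_DR·Δt / A = 78.00 × 3600 / (0.151 mi²) = 0.8004 in.
The 1-inch UH is the DRH scaled by (1 in)/d, so U_p = 23.0 × 1/0.8004 = 28.7 cfs.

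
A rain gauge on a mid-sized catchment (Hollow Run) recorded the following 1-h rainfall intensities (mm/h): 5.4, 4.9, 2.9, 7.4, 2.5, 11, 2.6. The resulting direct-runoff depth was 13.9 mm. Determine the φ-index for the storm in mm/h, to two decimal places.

Only the 4 blocks with intensity above φ contribute runoff: 5.4, 4.9, 7.4, 11 mm/h.
Σ(I−φ)·Δt = d  ⇒  (5.4+4.9+7.4+11 − 4φ)·1 = 13.9
φ = (28.70 − 13.9/1) / 4 = 3.70 mm/h.

φ ≈ 3.70 mm/h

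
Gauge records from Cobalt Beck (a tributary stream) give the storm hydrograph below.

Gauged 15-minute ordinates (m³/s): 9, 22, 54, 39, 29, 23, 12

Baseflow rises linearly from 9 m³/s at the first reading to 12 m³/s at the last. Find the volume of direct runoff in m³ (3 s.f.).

Direct-runoff ordinates (Q − Q_b): 0.00, 12.50, 44.00, 28.50, 18.00, 11.50, 0.00 m³/s.
ΣQ_DR = 114.5 m³/s.
With Δt = 0.25 h = 900 s, V = ΣQ_DR · Δt = 114.5 × 900 = 1.03 × 10^5 m³.

V ≈ 1.03 × 10^5 m³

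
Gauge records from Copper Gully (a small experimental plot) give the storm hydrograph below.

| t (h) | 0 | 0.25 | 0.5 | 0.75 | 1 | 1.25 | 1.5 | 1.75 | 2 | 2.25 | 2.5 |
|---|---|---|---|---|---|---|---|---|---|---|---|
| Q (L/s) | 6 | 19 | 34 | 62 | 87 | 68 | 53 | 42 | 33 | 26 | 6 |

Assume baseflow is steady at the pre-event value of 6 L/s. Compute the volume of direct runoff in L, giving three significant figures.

Direct-runoff ordinates (Q − Q_b): 0.0, 13.0, 28.0, 56.0, 81.0, 62.0, 47.0, 36.0, 27.0, 20.0, 0.0 L/s.
ΣQ_DR = 370.0 L/s.
With Δt = 0.25 h = 900 s, V = ΣQ_DR · Δt = 370.0 × 900 = 3.33 × 10^5 L.

V ≈ 3.33 × 10^5 L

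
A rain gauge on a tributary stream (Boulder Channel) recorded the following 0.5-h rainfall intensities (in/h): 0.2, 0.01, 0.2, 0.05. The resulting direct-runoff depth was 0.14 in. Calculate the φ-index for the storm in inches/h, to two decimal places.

Only the 2 blocks with intensity above φ contribute runoff: 0.2, 0.2 in/h.
Σ(I−φ)·Δt = d  ⇒  (0.2+0.2 − 2φ)·0.5 = 0.14
φ = (0.4000 − 0.14/0.5) / 2 = 0.06 in/h.

φ ≈ 0.06 in/h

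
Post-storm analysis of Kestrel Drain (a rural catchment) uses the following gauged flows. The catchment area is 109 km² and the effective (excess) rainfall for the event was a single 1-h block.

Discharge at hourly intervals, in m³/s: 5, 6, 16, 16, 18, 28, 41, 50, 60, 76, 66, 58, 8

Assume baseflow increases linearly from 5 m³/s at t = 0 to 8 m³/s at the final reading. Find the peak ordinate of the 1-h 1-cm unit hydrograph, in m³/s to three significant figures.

U_p ≈ 57.3 m³/s

Direct runoff: 0.00, 0.75, 10.50, 10.25, 12.00, 21.75, 34.50, 43.25, 53.00, 68.75, 58.50, 50.25, 0.00 m³/s; ΣQ_DR = 363.5 m³/s, peak = 68.75 m³/s.
Runoff depth d = ΣQ_DR·Δt / A = 363.5 × 3600 / (109 km²) = 12.01 mm.
The 1-cm UH is the DRH scaled by (10 mm)/d, so U_p = 68.75 × 10/12.01 = 57.3 m³/s.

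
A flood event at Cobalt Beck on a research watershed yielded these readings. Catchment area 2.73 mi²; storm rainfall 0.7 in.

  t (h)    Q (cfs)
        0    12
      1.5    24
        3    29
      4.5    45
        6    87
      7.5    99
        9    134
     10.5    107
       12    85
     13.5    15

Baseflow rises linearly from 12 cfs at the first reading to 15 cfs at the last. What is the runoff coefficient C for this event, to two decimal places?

C ≈ 0.61

ΣQ_DR = 502.0 cfs; V = ΣQ_DR·Δt = 2.711 × 10^6 ft³.
Runoff depth d = V / A = 0.4274 in.
C = d / P = 0.4274 / 0.7 = 0.61.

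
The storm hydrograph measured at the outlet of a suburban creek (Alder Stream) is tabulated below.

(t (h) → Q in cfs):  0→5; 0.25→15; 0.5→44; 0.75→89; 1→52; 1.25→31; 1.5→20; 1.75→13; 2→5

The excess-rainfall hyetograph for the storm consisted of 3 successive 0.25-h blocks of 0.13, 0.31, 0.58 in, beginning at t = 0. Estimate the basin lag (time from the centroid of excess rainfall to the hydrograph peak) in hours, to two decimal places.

Centroid of excess rainfall: t_c = Σ P_i·t̄_i / ΣP_i = 0.4853 h (block centres at 0.125, 0.375, 0.625 h).
Hydrograph peak occurs at t = 0.75 h, so basin lag t_L = 0.75 − 0.4853 = 0.26 h.

t_L ≈ 0.26 h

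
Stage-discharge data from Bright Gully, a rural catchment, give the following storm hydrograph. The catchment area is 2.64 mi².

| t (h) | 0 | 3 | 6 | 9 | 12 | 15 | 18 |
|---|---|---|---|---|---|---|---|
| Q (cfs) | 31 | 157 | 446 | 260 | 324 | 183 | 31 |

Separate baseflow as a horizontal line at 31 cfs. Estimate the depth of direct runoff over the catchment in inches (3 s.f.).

Direct runoff: 0.0, 126.0, 415.0, 229.0, 293.0, 152.0, 0.0 cfs; ΣQ_DR = 1215 cfs.
V = ΣQ_DR · Δt = 1215 × 10800 s = 1.312 × 10^7 ft³.
Over A = 2.64 mi², depth = V / A = 2.14 in.

d ≈ 2.14 in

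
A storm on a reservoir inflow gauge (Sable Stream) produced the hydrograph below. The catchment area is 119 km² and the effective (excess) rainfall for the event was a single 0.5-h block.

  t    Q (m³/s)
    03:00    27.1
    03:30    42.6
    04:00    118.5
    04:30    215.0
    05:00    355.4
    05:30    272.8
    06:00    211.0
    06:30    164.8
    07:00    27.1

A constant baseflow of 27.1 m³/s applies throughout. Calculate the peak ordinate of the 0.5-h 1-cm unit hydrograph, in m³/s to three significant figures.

U_p ≈ 182 m³/s

Direct runoff: 0.0, 15.5, 91.4, 187.9, 328.3, 245.7, 183.9, 137.7, 0.0 m³/s; ΣQ_DR = 1190 m³/s, peak = 328.3 m³/s.
Runoff depth d = ΣQ_DR·Δt / A = 1190 × 1800 / (119 km²) = 18.01 mm.
The 1-cm UH is the DRH scaled by (10 mm)/d, so U_p = 328.3 × 10/18.01 = 182 m³/s.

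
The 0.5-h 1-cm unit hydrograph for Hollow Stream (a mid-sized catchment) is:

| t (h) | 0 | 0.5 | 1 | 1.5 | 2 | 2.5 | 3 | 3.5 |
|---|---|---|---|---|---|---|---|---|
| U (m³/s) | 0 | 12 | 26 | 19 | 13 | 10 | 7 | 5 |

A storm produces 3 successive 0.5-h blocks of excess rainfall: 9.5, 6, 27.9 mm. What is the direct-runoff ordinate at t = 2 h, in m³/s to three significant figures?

By discrete convolution, Q_j = Σ (P_i / 10 mm) · U_{j−i}.
At t = 2 h (j=4): Q = (9.5/10)·13 + (6/10)·19 + (27.9/10)·26 = 96.3 m³/s.

Q ≈ 96.3 m³/s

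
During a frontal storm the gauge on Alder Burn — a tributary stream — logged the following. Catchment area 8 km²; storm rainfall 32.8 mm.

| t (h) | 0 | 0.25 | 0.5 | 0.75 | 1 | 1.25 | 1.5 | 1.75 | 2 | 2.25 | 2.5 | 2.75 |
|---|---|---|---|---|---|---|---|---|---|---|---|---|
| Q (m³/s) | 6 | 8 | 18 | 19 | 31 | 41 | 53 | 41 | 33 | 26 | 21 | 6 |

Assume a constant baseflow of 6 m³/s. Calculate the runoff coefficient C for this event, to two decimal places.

C ≈ 0.79

ΣQ_DR = 231.0 m³/s; V = ΣQ_DR·Δt = 2.079 × 10^5 m³.
Runoff depth d = V / A = 25.99 mm.
C = d / P = 25.99 / 32.8 = 0.79.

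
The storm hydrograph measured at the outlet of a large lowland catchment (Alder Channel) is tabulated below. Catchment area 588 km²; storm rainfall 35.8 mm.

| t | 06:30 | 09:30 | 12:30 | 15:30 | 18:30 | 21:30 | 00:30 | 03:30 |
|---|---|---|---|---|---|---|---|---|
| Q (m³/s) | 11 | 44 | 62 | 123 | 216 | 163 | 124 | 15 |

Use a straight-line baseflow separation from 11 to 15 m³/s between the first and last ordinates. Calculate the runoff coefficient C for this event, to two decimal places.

ΣQ_DR = 654.0 m³/s; V = ΣQ_DR·Δt = 7.063 × 10^6 m³.
Runoff depth d = V / A = 12.01 mm.
C = d / P = 12.01 / 35.8 = 0.34.

C ≈ 0.34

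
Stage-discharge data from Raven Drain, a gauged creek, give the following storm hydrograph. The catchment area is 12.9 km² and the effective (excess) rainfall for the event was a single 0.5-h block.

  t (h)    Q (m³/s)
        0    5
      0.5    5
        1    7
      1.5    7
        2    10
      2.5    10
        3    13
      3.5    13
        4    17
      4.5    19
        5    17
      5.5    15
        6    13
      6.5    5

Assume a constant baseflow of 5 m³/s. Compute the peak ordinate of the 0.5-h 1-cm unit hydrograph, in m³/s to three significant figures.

U_p ≈ 11.7 m³/s

Direct runoff: 0.0, 0.0, 2.0, 2.0, 5.0, 5.0, 8.0, 8.0, 12.0, 14.0, 12.0, 10.0, 8.0, 0.0 m³/s; ΣQ_DR = 86.00 m³/s, peak = 14.0 m³/s.
Runoff depth d = ΣQ_DR·Δt / A = 86.00 × 1800 / (12.9 km²) = 12.00 mm.
The 1-cm UH is the DRH scaled by (10 mm)/d, so U_p = 14.0 × 10/12.00 = 11.7 m³/s.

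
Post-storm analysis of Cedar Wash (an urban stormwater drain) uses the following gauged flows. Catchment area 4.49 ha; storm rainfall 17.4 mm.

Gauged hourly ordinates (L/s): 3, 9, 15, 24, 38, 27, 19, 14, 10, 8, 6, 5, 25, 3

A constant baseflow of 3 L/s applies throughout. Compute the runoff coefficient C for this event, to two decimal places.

C ≈ 0.76

ΣQ_DR = 164.0 L/s; V = ΣQ_DR·Δt = 5.904 × 10^5 L.
Runoff depth d = V / A = 13.15 mm.
C = d / P = 13.15 / 17.4 = 0.76.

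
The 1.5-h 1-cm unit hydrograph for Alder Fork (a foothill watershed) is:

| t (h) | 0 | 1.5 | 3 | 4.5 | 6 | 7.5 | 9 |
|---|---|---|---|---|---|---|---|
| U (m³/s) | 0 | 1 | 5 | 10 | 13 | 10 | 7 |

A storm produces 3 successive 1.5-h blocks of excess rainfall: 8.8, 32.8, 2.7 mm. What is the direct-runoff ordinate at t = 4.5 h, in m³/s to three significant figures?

By discrete convolution, Q_j = Σ (P_i / 10 mm) · U_{j−i}.
At t = 4.5 h (j=3): Q = (8.8/10)·10 + (32.8/10)·5 + (2.7/10)·1 = 25.5 m³/s.

Q ≈ 25.5 m³/s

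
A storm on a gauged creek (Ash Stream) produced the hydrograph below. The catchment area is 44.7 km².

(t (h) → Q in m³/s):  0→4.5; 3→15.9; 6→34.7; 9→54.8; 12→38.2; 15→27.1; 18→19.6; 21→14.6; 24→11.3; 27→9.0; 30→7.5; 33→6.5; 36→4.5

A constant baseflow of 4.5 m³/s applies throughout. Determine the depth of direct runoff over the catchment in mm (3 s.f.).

d ≈ 45.8 mm

Direct runoff: 0.0, 11.4, 30.2, 50.3, 33.7, 22.6, 15.1, 10.1, 6.8, 4.5, 3.0, 2.0, 0.0 m³/s; ΣQ_DR = 189.7 m³/s.
V = ΣQ_DR · Δt = 189.7 × 10800 s = 2.049 × 10^6 m³.
Over A = 44.7 km², depth = V / A = 45.8 mm.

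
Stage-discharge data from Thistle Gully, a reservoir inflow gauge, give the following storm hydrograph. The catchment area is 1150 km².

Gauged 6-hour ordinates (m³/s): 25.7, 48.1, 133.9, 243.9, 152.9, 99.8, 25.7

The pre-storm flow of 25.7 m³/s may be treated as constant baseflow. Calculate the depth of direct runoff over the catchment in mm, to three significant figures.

d ≈ 10.3 mm

Direct runoff: 0.0, 22.4, 108.2, 218.2, 127.2, 74.1, 0.0 m³/s; ΣQ_DR = 550.1 m³/s.
V = ΣQ_DR · Δt = 550.1 × 21600 s = 1.188 × 10^7 m³.
Over A = 1150 km², depth = V / A = 10.3 mm.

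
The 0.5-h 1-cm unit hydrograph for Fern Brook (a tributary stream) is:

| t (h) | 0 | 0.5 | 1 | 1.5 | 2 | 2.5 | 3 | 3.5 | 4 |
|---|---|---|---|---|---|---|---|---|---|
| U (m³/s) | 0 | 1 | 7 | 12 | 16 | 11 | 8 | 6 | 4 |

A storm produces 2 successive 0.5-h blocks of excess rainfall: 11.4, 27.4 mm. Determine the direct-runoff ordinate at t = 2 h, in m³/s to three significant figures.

Q ≈ 51.1 m³/s

By discrete convolution, Q_j = Σ (P_i / 10 mm) · U_{j−i}.
At t = 2 h (j=4): Q = (11.4/10)·16 + (27.4/10)·12 = 51.1 m³/s.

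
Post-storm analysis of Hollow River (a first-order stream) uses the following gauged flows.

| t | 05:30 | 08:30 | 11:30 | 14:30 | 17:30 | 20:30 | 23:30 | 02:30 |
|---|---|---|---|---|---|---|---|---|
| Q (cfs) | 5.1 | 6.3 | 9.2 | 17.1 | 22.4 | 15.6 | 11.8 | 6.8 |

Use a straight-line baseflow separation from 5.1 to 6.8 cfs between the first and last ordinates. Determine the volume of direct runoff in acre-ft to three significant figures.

Direct-runoff ordinates (Q − Q_b): 0.00, 0.96, 3.61, 11.27, 16.33, 9.29, 5.24, 0.00 cfs.
ΣQ_DR = 46.70 cfs.
With Δt = 3 h = 10800 s, V = ΣQ_DR · Δt = 46.70 × 10800 = 5.04 × 10^5 ft³ = 11.6 acre-ft.

V ≈ 11.6 acre-ft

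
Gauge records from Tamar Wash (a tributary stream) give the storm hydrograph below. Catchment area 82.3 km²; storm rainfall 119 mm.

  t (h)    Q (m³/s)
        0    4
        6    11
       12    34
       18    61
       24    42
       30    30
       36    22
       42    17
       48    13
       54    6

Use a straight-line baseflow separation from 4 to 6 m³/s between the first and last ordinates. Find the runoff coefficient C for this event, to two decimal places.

C ≈ 0.42

ΣQ_DR = 190.0 m³/s; V = ΣQ_DR·Δt = 4.104 × 10^6 m³.
Runoff depth d = V / A = 49.87 mm.
C = d / P = 49.87 / 119 = 0.42.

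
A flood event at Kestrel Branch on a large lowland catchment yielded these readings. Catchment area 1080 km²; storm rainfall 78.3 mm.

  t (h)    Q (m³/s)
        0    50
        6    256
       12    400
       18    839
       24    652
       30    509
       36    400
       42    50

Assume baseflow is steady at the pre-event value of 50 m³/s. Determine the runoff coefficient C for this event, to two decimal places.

ΣQ_DR = 2756 m³/s; V = ΣQ_DR·Δt = 5.953 × 10^7 m³.
Runoff depth d = V / A = 55.12 mm.
C = d / P = 55.12 / 78.3 = 0.70.

C ≈ 0.70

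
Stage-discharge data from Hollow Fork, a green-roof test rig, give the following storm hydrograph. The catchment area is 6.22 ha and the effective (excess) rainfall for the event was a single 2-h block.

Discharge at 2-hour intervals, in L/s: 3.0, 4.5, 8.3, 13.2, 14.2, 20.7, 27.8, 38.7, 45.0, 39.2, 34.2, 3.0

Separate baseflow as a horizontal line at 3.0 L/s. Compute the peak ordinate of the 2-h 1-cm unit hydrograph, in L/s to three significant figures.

U_p ≈ 16.8 L/s

Direct runoff: 0.0, 1.5, 5.3, 10.2, 11.2, 17.7, 24.8, 35.7, 42.0, 36.2, 31.2, 0.0 L/s; ΣQ_DR = 215.8 L/s, peak = 42.0 L/s.
Runoff depth d = ΣQ_DR·Δt / A = 215.8 × 7200 / (6.22 ha) = 24.98 mm.
The 1-cm UH is the DRH scaled by (10 mm)/d, so U_p = 42.0 × 10/24.98 = 16.8 L/s.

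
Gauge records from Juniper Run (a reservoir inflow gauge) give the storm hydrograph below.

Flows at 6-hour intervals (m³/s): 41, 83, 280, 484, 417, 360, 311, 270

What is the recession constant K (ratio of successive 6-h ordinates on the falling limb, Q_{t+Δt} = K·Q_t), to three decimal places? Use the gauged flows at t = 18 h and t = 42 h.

Using the recession-limb readings at t = 18 h and t = 42 h: Q falls from 484 to 270 m³/s over 4 intervals.
K = (Q₂/Q₁)^(1/4) = (270/484)^(1/4) = 0.864.

K ≈ 0.864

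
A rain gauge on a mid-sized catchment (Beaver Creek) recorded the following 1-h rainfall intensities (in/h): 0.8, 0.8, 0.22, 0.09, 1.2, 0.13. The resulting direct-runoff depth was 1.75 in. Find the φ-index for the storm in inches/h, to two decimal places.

φ ≈ 0.35 in/h

Only the 3 blocks with intensity above φ contribute runoff: 0.8, 0.8, 1.2 in/h.
Σ(I−φ)·Δt = d  ⇒  (0.8+0.8+1.2 − 3φ)·1 = 1.75
φ = (2.800 − 1.75/1) / 3 = 0.35 in/h.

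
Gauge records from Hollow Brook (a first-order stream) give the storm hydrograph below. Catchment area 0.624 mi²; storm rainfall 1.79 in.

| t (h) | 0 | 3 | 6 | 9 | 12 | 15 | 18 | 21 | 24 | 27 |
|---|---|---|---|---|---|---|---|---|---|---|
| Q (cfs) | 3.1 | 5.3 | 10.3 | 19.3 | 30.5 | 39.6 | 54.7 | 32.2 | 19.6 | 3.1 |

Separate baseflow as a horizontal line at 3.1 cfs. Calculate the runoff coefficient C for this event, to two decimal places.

C ≈ 0.78

ΣQ_DR = 186.7 cfs; V = ΣQ_DR·Δt = 2.016 × 10^6 ft³.
Runoff depth d = V / A = 1.391 in.
C = d / P = 1.391 / 1.79 = 0.78.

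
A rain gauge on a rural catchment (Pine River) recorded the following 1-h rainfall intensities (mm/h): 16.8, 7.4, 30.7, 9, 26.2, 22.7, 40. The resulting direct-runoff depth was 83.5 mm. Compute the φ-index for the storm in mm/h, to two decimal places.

φ ≈ 10.58 mm/h

Only the 5 blocks with intensity above φ contribute runoff: 16.8, 30.7, 26.2, 22.7, 40 mm/h.
Σ(I−φ)·Δt = d  ⇒  (16.8+30.7+26.2+22.7+40 − 5φ)·1 = 83.5
φ = (136.4 − 83.5/1) / 5 = 10.58 mm/h.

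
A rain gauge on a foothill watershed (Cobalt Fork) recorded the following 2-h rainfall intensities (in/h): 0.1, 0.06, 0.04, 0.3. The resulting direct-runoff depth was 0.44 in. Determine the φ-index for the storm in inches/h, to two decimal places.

Only the 2 blocks with intensity above φ contribute runoff: 0.1, 0.3 in/h.
Σ(I−φ)·Δt = d  ⇒  (0.1+0.3 − 2φ)·2 = 0.44
φ = (0.4000 − 0.44/2) / 2 = 0.09 in/h.

φ ≈ 0.09 in/h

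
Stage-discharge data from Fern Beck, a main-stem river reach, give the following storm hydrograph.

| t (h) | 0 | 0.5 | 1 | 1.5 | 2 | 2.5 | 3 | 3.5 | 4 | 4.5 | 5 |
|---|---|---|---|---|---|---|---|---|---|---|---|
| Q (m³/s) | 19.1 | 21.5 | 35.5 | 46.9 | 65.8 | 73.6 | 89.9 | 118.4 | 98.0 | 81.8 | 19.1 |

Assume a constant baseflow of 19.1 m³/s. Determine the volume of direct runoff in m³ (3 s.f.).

Direct-runoff ordinates (Q − Q_b): 0.0, 2.4, 16.4, 27.8, 46.7, 54.5, 70.8, 99.3, 78.9, 62.7, 0.0 m³/s.
ΣQ_DR = 459.5 m³/s.
With Δt = 0.5 h = 1800 s, V = ΣQ_DR · Δt = 459.5 × 1800 = 8.27 × 10^5 m³.

V ≈ 8.27 × 10^5 m³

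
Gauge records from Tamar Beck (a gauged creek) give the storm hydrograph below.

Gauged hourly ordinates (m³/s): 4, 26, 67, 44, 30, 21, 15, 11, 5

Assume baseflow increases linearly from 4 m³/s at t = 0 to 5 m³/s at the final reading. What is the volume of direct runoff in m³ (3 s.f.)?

V ≈ 6.57 × 10^5 m³

Direct-runoff ordinates (Q − Q_b): 0.00, 21.88, 62.75, 39.62, 25.50, 16.38, 10.25, 6.12, 0.00 m³/s.
ΣQ_DR = 182.5 m³/s.
With Δt = 1 h = 3600 s, V = ΣQ_DR · Δt = 182.5 × 3600 = 6.57 × 10^5 m³.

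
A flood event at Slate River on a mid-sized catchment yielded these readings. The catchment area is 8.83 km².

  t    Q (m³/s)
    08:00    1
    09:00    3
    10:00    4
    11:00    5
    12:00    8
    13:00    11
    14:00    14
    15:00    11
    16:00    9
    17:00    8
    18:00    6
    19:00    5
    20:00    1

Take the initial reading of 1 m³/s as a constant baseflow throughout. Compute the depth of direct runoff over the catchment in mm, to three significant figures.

d ≈ 29.8 mm

Direct runoff: 0.0, 2.0, 3.0, 4.0, 7.0, 10.0, 13.0, 10.0, 8.0, 7.0, 5.0, 4.0, 0.0 m³/s; ΣQ_DR = 73.00 m³/s.
V = ΣQ_DR · Δt = 73.00 × 3600 s = 2.628 × 10^5 m³.
Over A = 8.83 km², depth = V / A = 29.8 mm.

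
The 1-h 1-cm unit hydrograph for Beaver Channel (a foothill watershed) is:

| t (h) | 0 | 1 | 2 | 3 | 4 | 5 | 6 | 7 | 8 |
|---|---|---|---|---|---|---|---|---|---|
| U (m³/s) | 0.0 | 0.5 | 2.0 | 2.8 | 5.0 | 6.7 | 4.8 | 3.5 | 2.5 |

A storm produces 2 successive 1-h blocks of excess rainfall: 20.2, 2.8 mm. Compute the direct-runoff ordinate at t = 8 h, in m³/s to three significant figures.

Q ≈ 6.03 m³/s

By discrete convolution, Q_j = Σ (P_i / 10 mm) · U_{j−i}.
At t = 8 h (j=8): Q = (20.2/10)·2.5 + (2.8/10)·3.5 = 6.03 m³/s.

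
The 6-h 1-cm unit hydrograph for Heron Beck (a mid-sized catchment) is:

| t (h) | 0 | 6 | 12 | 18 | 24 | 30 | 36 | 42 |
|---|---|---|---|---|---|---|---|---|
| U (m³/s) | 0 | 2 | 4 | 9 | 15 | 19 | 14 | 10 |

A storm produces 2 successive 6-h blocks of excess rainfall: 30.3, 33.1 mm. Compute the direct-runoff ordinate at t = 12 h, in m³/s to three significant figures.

Q ≈ 18.7 m³/s

By discrete convolution, Q_j = Σ (P_i / 10 mm) · U_{j−i}.
At t = 12 h (j=2): Q = (30.3/10)·4 + (33.1/10)·2 = 18.7 m³/s.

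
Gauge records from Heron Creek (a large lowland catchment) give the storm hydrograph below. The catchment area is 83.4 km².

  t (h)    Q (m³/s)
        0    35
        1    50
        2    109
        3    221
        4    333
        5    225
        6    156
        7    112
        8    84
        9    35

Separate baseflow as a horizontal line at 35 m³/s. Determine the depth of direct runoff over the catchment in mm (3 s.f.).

Direct runoff: 0.0, 15.0, 74.0, 186.0, 298.0, 190.0, 121.0, 77.0, 49.0, 0.0 m³/s; ΣQ_DR = 1010 m³/s.
V = ΣQ_DR · Δt = 1010 × 3600 s = 3.636 × 10^6 m³.
Over A = 83.4 km², depth = V / A = 43.6 mm.

d ≈ 43.6 mm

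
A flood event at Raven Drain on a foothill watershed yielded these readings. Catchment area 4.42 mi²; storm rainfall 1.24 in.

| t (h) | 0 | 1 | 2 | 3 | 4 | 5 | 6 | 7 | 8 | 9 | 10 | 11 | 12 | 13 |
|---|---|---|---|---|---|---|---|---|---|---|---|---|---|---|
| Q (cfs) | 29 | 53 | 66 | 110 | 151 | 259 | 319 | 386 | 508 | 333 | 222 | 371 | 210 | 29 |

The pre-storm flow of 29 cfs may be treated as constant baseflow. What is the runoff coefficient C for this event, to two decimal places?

C ≈ 0.75

ΣQ_DR = 2640 cfs; V = ΣQ_DR·Δt = 9.504 × 10^6 ft³.
Runoff depth d = V / A = 0.9255 in.
C = d / P = 0.9255 / 1.24 = 0.75.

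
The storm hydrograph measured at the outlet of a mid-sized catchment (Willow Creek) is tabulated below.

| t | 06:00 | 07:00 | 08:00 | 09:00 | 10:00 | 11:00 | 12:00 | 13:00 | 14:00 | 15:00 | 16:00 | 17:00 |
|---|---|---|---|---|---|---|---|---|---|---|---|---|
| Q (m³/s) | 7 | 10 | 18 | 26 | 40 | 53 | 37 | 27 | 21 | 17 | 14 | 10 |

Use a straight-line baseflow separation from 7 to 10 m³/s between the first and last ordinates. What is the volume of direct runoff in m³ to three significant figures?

V ≈ 6.41 × 10^5 m³

Direct-runoff ordinates (Q − Q_b): 0.00, 2.73, 10.45, 18.18, 31.91, 44.64, 28.36, 18.09, 11.82, 7.55, 4.27, 0.00 m³/s.
ΣQ_DR = 178.0 m³/s.
With Δt = 1 h = 3600 s, V = ΣQ_DR · Δt = 178.0 × 3600 = 6.41 × 10^5 m³.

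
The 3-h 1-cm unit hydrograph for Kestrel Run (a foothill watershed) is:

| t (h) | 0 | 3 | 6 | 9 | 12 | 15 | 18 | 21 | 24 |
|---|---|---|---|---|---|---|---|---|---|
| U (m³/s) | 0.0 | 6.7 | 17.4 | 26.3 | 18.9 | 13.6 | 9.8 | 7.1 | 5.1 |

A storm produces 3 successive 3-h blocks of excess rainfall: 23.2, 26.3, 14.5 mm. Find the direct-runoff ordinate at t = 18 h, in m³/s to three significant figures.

Q ≈ 85.9 m³/s

By discrete convolution, Q_j = Σ (P_i / 10 mm) · U_{j−i}.
At t = 18 h (j=6): Q = (23.2/10)·9.8 + (26.3/10)·13.6 + (14.5/10)·18.9 = 85.9 m³/s.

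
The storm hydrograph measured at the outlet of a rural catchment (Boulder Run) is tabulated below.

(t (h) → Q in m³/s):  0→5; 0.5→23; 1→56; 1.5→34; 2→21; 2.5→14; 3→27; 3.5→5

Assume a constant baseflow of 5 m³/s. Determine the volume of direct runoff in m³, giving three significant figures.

Direct-runoff ordinates (Q − Q_b): 0.0, 18.0, 51.0, 29.0, 16.0, 9.0, 22.0, 0.0 m³/s.
ΣQ_DR = 145.0 m³/s.
With Δt = 0.5 h = 1800 s, V = ΣQ_DR · Δt = 145.0 × 1800 = 2.61 × 10^5 m³.

V ≈ 2.61 × 10^5 m³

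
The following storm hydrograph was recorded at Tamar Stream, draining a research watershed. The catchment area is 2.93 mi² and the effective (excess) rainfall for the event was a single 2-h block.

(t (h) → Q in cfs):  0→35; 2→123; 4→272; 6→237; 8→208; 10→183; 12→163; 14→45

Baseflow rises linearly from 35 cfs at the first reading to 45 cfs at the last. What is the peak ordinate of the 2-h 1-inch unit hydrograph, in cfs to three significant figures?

U_p ≈ 234 cfs

Direct runoff: 0.00, 86.57, 234.14, 197.71, 167.29, 140.86, 119.43, 0.00 cfs; ΣQ_DR = 946.0 cfs, peak = 234.14 cfs.
Runoff depth d = ΣQ_DR·Δt / A = 946.0 × 7200 / (2.93 mi²) = 1.001 in.
The 1-inch UH is the DRH scaled by (1 in)/d, so U_p = 234.14 × 1/1.001 = 234 cfs.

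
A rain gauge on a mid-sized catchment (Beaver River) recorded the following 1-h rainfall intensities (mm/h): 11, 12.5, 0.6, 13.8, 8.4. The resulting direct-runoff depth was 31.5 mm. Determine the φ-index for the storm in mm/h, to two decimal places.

Only the 4 blocks with intensity above φ contribute runoff: 11, 12.5, 13.8, 8.4 mm/h.
Σ(I−φ)·Δt = d  ⇒  (11+12.5+13.8+8.4 − 4φ)·1 = 31.5
φ = (45.70 − 31.5/1) / 4 = 3.55 mm/h.

φ ≈ 3.55 mm/h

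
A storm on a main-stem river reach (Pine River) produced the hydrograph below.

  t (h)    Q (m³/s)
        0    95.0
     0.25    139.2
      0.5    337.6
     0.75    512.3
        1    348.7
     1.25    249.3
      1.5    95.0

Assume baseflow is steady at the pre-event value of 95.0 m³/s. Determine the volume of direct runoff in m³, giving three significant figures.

Direct-runoff ordinates (Q − Q_b): 0.0, 44.2, 242.6, 417.3, 253.7, 154.3, 0.0 m³/s.
ΣQ_DR = 1112 m³/s.
With Δt = 0.25 h = 900 s, V = ΣQ_DR · Δt = 1112 × 900 = 1.00 × 10^6 m³.

V ≈ 1.00 × 10^6 m³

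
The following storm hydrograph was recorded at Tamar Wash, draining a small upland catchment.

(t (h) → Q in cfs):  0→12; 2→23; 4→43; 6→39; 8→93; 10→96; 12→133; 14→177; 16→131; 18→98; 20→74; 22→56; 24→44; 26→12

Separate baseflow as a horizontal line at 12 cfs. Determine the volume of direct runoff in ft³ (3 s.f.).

V ≈ 6.21 × 10^6 ft³

Direct-runoff ordinates (Q − Q_b): 0.0, 11.0, 31.0, 27.0, 81.0, 84.0, 121.0, 165.0, 119.0, 86.0, 62.0, 44.0, 32.0, 0.0 cfs.
ΣQ_DR = 863.0 cfs.
With Δt = 2 h = 7200 s, V = ΣQ_DR · Δt = 863.0 × 7200 = 6.21 × 10^6 ft³.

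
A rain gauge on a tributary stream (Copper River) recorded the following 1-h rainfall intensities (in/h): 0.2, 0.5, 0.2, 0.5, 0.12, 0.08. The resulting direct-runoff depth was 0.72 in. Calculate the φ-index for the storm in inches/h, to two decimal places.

Only the 4 blocks with intensity above φ contribute runoff: 0.2, 0.5, 0.2, 0.5 in/h.
Σ(I−φ)·Δt = d  ⇒  (0.2+0.5+0.2+0.5 − 4φ)·1 = 0.72
φ = (1.400 − 0.72/1) / 4 = 0.17 in/h.

φ ≈ 0.17 in/h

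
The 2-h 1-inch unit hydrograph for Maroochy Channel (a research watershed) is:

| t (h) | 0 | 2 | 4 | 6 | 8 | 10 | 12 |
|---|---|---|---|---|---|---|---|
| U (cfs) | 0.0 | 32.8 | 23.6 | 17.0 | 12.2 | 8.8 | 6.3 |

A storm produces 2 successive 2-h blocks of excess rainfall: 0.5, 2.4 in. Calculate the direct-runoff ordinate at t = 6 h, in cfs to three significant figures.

Q ≈ 65.1 cfs

By discrete convolution, Q_j = Σ (P_i / 1 in) · U_{j−i}.
At t = 6 h (j=3): Q = (0.5/1)·17.0 + (2.4/1)·23.6 = 65.1 cfs.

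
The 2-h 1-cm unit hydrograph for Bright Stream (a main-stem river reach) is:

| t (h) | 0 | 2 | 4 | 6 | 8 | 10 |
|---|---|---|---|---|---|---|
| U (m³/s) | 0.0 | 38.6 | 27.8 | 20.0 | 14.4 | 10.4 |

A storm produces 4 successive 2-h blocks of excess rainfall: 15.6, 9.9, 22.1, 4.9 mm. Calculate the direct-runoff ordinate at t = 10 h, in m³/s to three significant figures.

By discrete convolution, Q_j = Σ (P_i / 10 mm) · U_{j−i}.
At t = 10 h (j=5): Q = (15.6/10)·10.4 + (9.9/10)·14.4 + (22.1/10)·20.0 + (4.9/10)·27.8 = 88.3 m³/s.

Q ≈ 88.3 m³/s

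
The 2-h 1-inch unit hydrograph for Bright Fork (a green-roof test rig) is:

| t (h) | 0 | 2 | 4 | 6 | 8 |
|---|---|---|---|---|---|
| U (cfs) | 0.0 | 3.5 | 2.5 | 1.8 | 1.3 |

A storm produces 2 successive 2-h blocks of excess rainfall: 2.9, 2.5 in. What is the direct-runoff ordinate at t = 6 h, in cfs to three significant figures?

By discrete convolution, Q_j = Σ (P_i / 1 in) · U_{j−i}.
At t = 6 h (j=3): Q = (2.9/1)·1.8 + (2.5/1)·2.5 = 11.5 cfs.

Q ≈ 11.5 cfs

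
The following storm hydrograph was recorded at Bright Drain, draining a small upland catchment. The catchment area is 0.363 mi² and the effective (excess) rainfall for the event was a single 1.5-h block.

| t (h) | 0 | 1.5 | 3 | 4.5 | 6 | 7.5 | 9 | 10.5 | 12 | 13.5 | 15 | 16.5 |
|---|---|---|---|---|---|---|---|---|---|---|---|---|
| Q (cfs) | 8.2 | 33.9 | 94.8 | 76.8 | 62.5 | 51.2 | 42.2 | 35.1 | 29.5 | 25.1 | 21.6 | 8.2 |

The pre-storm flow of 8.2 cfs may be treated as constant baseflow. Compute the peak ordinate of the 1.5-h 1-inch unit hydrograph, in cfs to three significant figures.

U_p ≈ 34.6 cfs

Direct runoff: 0.0, 25.7, 86.6, 68.6, 54.3, 43.0, 34.0, 26.9, 21.3, 16.9, 13.4, 0.0 cfs; ΣQ_DR = 390.7 cfs, peak = 86.6 cfs.
Runoff depth d = ΣQ_DR·Δt / A = 390.7 × 5400 / (0.363 mi²) = 2.502 in.
The 1-inch UH is the DRH scaled by (1 in)/d, so U_p = 86.6 × 1/2.502 = 34.6 cfs.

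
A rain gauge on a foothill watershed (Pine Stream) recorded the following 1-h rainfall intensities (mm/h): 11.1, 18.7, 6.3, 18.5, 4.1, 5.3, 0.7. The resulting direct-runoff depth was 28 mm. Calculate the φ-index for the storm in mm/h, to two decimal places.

φ ≈ 6.77 mm/h

Only the 3 blocks with intensity above φ contribute runoff: 11.1, 18.7, 18.5 mm/h.
Σ(I−φ)·Δt = d  ⇒  (11.1+18.7+18.5 − 3φ)·1 = 28
φ = (48.30 − 28/1) / 3 = 6.77 mm/h.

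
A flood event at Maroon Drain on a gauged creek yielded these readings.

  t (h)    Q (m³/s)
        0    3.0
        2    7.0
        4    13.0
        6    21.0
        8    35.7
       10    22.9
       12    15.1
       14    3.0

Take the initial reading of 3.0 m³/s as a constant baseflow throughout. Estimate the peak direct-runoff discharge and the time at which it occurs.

Q_p = 32.7 m³/s at t = 8 h

Subtracting baseflow gives direct-runoff ordinates: 0.0, 4.0, 10.0, 18.0, 32.7, 19.9, 12.1, 0.0 m³/s.
The maximum is 32.7 m³/s, occurring at the reading for t = 8 h.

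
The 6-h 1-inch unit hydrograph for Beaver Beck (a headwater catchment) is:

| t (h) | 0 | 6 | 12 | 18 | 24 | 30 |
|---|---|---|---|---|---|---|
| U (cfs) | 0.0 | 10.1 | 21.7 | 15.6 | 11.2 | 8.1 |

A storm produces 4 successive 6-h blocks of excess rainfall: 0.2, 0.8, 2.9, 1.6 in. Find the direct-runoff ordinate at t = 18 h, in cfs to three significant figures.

By discrete convolution, Q_j = Σ (P_i / 1 in) · U_{j−i}.
At t = 18 h (j=3): Q = (0.2/1)·15.6 + (0.8/1)·21.7 + (2.9/1)·10.1 + (1.6/1)·0.0 = 49.8 cfs.

Q ≈ 49.8 cfs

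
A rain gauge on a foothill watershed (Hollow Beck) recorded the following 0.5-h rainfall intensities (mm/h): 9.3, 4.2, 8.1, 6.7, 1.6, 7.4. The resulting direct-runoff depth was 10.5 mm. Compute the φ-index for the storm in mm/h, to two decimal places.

φ ≈ 2.94 mm/h

Only the 5 blocks with intensity above φ contribute runoff: 9.3, 4.2, 8.1, 6.7, 7.4 mm/h.
Σ(I−φ)·Δt = d  ⇒  (9.3+4.2+8.1+6.7+7.4 − 5φ)·0.5 = 10.5
φ = (35.70 − 10.5/0.5) / 5 = 2.94 mm/h.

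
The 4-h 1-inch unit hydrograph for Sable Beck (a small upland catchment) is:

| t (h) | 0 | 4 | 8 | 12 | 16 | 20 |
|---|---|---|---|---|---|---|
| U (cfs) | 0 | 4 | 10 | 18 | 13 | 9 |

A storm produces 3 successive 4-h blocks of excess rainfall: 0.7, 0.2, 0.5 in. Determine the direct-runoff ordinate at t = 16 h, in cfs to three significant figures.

By discrete convolution, Q_j = Σ (P_i / 1 in) · U_{j−i}.
At t = 16 h (j=4): Q = (0.7/1)·13 + (0.2/1)·18 + (0.5/1)·10 = 17.7 cfs.

Q ≈ 17.7 cfs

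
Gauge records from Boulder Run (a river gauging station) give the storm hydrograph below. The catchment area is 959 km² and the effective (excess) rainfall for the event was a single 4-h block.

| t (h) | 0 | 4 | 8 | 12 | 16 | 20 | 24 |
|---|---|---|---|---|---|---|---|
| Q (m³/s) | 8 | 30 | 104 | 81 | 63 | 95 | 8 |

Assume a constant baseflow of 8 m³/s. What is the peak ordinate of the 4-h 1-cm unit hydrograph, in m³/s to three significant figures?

U_p ≈ 192 m³/s

Direct runoff: 0.0, 22.0, 96.0, 73.0, 55.0, 87.0, 0.0 m³/s; ΣQ_DR = 333.0 m³/s, peak = 96.0 m³/s.
Runoff depth d = ΣQ_DR·Δt / A = 333.0 × 14400 / (959 km²) = 5.000 mm.
The 1-cm UH is the DRH scaled by (10 mm)/d, so U_p = 96.0 × 10/5.000 = 192 m³/s.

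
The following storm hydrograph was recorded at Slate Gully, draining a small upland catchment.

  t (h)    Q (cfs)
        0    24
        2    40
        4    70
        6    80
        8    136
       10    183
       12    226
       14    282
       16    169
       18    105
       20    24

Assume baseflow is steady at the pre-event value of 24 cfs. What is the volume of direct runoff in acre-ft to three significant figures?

Direct-runoff ordinates (Q − Q_b): 0.0, 16.0, 46.0, 56.0, 112.0, 159.0, 202.0, 258.0, 145.0, 81.0, 0.0 cfs.
ΣQ_DR = 1075 cfs.
With Δt = 2 h = 7200 s, V = ΣQ_DR · Δt = 1075 × 7200 = 7.74 × 10^6 ft³ = 178 acre-ft.

V ≈ 178 acre-ft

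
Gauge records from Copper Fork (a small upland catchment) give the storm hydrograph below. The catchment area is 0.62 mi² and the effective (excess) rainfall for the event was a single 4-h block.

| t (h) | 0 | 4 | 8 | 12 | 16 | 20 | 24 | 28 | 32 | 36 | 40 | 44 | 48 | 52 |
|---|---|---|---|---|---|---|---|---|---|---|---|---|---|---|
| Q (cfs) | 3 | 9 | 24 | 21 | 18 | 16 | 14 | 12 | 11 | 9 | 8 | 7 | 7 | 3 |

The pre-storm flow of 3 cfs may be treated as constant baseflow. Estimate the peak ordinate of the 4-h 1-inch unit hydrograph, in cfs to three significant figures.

Direct runoff: 0.0, 6.0, 21.0, 18.0, 15.0, 13.0, 11.0, 9.0, 8.0, 6.0, 5.0, 4.0, 4.0, 0.0 cfs; ΣQ_DR = 120.0 cfs, peak = 21.0 cfs.
Runoff depth d = ΣQ_DR·Δt / A = 120.0 × 14400 / (0.62 mi²) = 1.200 in.
The 1-inch UH is the DRH scaled by (1 in)/d, so U_p = 21.0 × 1/1.200 = 17.5 cfs.

U_p ≈ 17.5 cfs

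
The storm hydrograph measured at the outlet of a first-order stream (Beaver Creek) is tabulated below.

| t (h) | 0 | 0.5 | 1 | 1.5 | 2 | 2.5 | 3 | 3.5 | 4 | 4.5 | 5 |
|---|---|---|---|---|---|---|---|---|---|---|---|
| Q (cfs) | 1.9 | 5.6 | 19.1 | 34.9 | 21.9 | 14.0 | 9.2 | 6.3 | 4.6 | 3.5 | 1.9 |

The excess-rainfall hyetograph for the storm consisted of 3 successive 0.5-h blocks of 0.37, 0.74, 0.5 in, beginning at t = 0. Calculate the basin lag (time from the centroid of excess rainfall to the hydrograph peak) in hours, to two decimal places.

Centroid of excess rainfall: t_c = Σ P_i·t̄_i / ΣP_i = 0.7904 h (block centres at 0.25, 0.75, 1.25 h).
Hydrograph peak occurs at t = 1.5 h, so basin lag t_L = 1.5 − 0.7904 = 0.71 h.

t_L ≈ 0.71 h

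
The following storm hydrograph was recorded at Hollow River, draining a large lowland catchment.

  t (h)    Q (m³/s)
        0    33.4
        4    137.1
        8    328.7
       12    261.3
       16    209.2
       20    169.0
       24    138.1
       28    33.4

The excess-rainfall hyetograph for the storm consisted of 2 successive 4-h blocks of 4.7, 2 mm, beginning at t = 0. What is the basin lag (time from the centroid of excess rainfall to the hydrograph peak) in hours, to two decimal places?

Centroid of excess rainfall: t_c = Σ P_i·t̄_i / ΣP_i = 3.1940 h (block centres at 2, 6 h).
Hydrograph peak occurs at t = 8 h, so basin lag t_L = 8 − 3.1940 = 4.81 h.

t_L ≈ 4.81 h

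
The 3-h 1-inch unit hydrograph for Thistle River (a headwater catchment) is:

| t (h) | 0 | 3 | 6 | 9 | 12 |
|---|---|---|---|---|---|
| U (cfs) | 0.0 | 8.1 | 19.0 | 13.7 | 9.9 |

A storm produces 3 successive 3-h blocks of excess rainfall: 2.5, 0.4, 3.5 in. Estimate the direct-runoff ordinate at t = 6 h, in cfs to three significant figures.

By discrete convolution, Q_j = Σ (P_i / 1 in) · U_{j−i}.
At t = 6 h (j=2): Q = (2.5/1)·19.0 + (0.4/1)·8.1 + (3.5/1)·0.0 = 50.7 cfs.

Q ≈ 50.7 cfs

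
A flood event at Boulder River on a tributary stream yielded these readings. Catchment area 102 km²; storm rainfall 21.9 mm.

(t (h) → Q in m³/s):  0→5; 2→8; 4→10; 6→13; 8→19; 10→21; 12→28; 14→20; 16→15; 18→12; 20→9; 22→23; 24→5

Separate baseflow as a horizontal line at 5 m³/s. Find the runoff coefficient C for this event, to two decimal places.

ΣQ_DR = 123.0 m³/s; V = ΣQ_DR·Δt = 8.856 × 10^5 m³.
Runoff depth d = V / A = 8.682 mm.
C = d / P = 8.682 / 21.9 = 0.40.

C ≈ 0.40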